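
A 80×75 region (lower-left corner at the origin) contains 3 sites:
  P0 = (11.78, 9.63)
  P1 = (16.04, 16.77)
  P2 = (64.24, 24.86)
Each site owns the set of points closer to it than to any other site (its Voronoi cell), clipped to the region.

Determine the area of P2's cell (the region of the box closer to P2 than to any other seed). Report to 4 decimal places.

1. box [0,80]×[0,75]: [(0, 0) (80, 0) (80, 75) (0, 75)]
2. ⊥bis P2·P0 via (38.01,17.245): [(43.0165, 0) (80, 0) (80, 75) (21.2428, 75)]  |A|=3590.2769
3. ⊥bis P2·P1 via (40.14,20.815): [(43.6336, 0) (80, 0) (80, 75) (31.0455, 75)]  |A|=3199.5337
4. canonical 4-gon: [(43.6336, 0) (80, 0) (80, 75) (31.0455, 75)]
5. shoelace: 3199.5337

Area of P2's cell: 3199.5337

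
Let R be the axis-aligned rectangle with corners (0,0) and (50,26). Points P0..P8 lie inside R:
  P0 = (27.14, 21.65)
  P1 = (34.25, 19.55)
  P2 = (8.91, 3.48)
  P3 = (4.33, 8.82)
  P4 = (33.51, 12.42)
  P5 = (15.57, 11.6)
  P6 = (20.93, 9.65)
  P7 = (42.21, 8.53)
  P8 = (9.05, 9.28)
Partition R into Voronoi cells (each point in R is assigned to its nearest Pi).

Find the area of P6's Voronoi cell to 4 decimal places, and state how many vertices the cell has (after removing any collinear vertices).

Area of P6's cell: 160.7257 (5 vertices)

1. box [0,50]×[0,26]: [(0, 0) (50, 0) (50, 26) (0, 26)]
2. ⊥bis P6·P0 via (24.035,15.65): [(0, 0) (50, 0) (50, 2.2131) (4.035, 26) (0, 26)]  |A|=753.3179
3. ⊥bis P6·P1 via (27.59,14.6): [(0, 0) (38.4414, 0) (28.5438, 13.3167) (4.035, 26) (0, 26)]  |A|=652.6139
4. ⊥bis P6·P2 via (14.92,6.565): [(18.2899, 0) (38.4414, 0) (28.5438, 13.3167) (5.2725, 25.3596)]  |A|=350.867
5. ⊥bis P6·P3 via (12.63,9.235): [(12.5308, 11.2195) (18.2899, 0) (38.4414, 0) (28.5438, 13.3167) (11.9978, 21.8793)]  |A|=315.9498
6. ⊥bis P6·P4 via (27.22,11.035): [(12.5308, 11.2195) (18.2899, 0) (29.6498, 0) (26.4827, 14.3833) (11.9978, 21.8793)]  |A|=244.2792
7. ⊥bis P6·P5 via (18.25,10.625): [(16.0044, 4.4525) (18.2899, 0) (29.6498, 0) (26.4827, 14.3833) (20.7051, 17.3732)]  |A|=160.7257
8. ⊥bis P6·P7 via (31.57,9.09): [(16.0044, 4.4525) (18.2899, 0) (29.6498, 0) (26.4827, 14.3833) (20.7051, 17.3732)]  |A|=160.7257
9. ⊥bis P6·P8 via (14.99,9.465): [(16.0044, 4.4525) (18.2899, 0) (29.6498, 0) (26.4827, 14.3833) (20.7051, 17.3732)]  |A|=160.7257
10. canonical 5-gon: [(16.0044, 4.4525) (18.2899, 0) (29.6498, 0) (26.4827, 14.3833) (20.7051, 17.3732)]
11. shoelace: 160.7257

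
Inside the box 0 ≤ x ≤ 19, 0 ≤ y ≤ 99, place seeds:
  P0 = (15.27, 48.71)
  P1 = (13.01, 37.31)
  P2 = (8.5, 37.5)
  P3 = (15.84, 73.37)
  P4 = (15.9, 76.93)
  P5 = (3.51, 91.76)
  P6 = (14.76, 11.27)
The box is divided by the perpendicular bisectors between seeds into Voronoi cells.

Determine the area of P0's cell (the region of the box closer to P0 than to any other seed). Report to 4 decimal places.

1. box [0,19]×[0,99]: [(0, 0) (19, 0) (19, 99) (0, 99)]
2. ⊥bis P0·P1 via (14.14,43.01): [(0, 45.8132) (19, 42.0465) (19, 99) (0, 99)]  |A|=1046.3327
3. ⊥bis P0·P2 via (11.885,43.105): [(0, 50.2826) (11.0172, 43.6291) (19, 42.0465) (19, 99) (0, 99)]  |A|=1021.7122
4. ⊥bis P0·P3 via (15.555,61.04): [(0, 61.3995) (0, 50.2826) (11.0172, 43.6291) (19, 42.0465) (19, 60.9604)]  |A|=303.1314
5. ⊥bis P0·P4 via (15.585,62.82): [(0, 61.3995) (0, 50.2826) (11.0172, 43.6291) (19, 42.0465) (19, 60.9604)]  |A|=303.1314
6. ⊥bis P0·P5 via (9.39,70.235): [(0, 61.3995) (0, 50.2826) (11.0172, 43.6291) (19, 42.0465) (19, 60.9604)]  |A|=303.1314
7. ⊥bis P0·P6 via (15.015,29.99): [(0, 61.3995) (0, 50.2826) (11.0172, 43.6291) (19, 42.0465) (19, 60.9604)]  |A|=303.1314
8. canonical 5-gon: [(0, 61.3995) (0, 50.2826) (11.0172, 43.6291) (19, 42.0465) (19, 60.9604)]
9. shoelace: 303.1314

Area of P0's cell: 303.1314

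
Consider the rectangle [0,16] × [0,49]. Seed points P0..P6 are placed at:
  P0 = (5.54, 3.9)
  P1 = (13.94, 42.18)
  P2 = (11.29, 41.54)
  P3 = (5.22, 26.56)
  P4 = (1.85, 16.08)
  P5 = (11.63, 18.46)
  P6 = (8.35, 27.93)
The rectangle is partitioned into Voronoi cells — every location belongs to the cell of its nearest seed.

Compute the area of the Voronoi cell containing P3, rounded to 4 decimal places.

Area of P3's cell: 90.3814

1. box [0,16]×[0,49]: [(0, 0) (16, 0) (16, 49) (0, 49)]
2. ⊥bis P3·P0 via (5.38,15.23): [(0, 15.154) (16, 15.38) (16, 49) (0, 49)]  |A|=539.728
3. ⊥bis P3·P1 via (9.58,34.37): [(0, 39.7181) (0, 15.154) (16, 15.38) (16, 30.786)]  |A|=319.7608
4. ⊥bis P3·P2 via (8.255,34.05): [(15.1788, 31.2444) (0, 37.395) (0, 15.154) (16, 15.38) (16, 30.786)]  |A|=302.1296
5. ⊥bis P3·P4 via (3.535,21.32): [(15.1788, 31.2444) (0, 37.395) (0, 22.4567) (16, 17.3117) (16, 30.786)]  |A|=228.2542
6. ⊥bis P3·P5 via (8.425,22.51): [(15.1788, 31.2444) (0, 37.395) (0, 22.4567) (5.9428, 20.5457) (16, 28.5045) (16, 30.786)]  |A|=171.9701
7. ⊥bis P3·P6 via (6.785,27.245): [(2.8474, 36.2412) (0, 37.395) (0, 22.4567) (5.9428, 20.5457) (8.7462, 22.7642)]  |A|=90.3814
8. canonical 5-gon: [(2.8474, 36.2412) (0, 37.395) (0, 22.4567) (5.9428, 20.5457) (8.7462, 22.7642)]
9. shoelace: 90.3814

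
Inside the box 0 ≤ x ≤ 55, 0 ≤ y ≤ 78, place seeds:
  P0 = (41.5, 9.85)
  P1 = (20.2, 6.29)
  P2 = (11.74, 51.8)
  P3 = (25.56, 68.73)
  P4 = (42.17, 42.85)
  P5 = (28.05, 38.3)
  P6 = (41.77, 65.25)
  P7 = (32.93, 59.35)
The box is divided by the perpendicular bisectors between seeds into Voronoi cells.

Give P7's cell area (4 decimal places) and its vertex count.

1. box [0,55]×[0,78]: [(0, 0) (55, 0) (55, 78) (0, 78)]
2. ⊥bis P7·P0 via (37.215,34.6): [(0, 28.1569) (55, 37.6791) (55, 78) (0, 78)]  |A|=2479.5084
3. ⊥bis P7·P1 via (26.565,32.82): [(0, 39.1934) (26.7196, 32.7829) (55, 37.6791) (55, 78) (0, 78)]  |A|=2332.0634
4. ⊥bis P7·P2 via (22.335,55.575): [(30.2387, 33.3922) (55, 37.6791) (55, 78) (14.345, 78)]  |A|=1405.9636
5. ⊥bis P7·P3 via (29.245,64.04): [(21.4899, 57.9467) (30.2387, 33.3922) (55, 37.6791) (55, 78) (47.0123, 78)]  |A|=1078.4207
6. ⊥bis P7·P4 via (37.55,51.1): [(21.4899, 57.9467) (26.1951, 44.7412) (55, 60.872) (55, 78) (47.0123, 78)]  |A|=595.2105
7. ⊥bis P7·P5 via (30.49,48.825): [(21.4899, 57.9467) (24.2223, 50.278) (32.6099, 48.3335) (55, 60.872) (55, 78) (47.0123, 78)]  |A|=573.9083
8. ⊥bis P7·P6 via (37.35,62.3): [(33.8, 67.6189) (21.4899, 57.9467) (24.2223, 50.278) (32.6099, 48.3335) (42.8458, 54.0656)]  |A|=237.7419
9. canonical 5-gon: [(33.8, 67.6189) (21.4899, 57.9467) (24.2223, 50.278) (32.6099, 48.3335) (42.8458, 54.0656)]
10. shoelace: 237.7419

Area of P7's cell: 237.7419 (5 vertices)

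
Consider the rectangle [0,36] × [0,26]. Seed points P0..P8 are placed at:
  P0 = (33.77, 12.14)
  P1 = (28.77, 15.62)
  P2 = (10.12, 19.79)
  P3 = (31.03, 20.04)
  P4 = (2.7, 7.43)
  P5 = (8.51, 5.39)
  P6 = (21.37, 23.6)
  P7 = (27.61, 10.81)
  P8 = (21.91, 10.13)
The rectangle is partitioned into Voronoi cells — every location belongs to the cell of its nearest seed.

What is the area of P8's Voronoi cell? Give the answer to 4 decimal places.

Area of P8's cell: 153.0186

1. box [0,36]×[0,26]: [(0, 0) (36, 0) (36, 26) (0, 26)]
2. ⊥bis P8·P0 via (27.84,11.135): [(0, 0) (29.7271, 0) (25.3207, 26) (0, 26)]  |A|=715.622
3. ⊥bis P8·P1 via (25.34,12.875): [(0, 0) (29.7271, 0) (28.1375, 9.3793) (14.8362, 26) (0, 26)]  |A|=628.492
4. ⊥bis P8·P2 via (16.015,14.96): [(3.7577, 0) (29.7271, 0) (28.1375, 9.3793) (19.8882, 19.6872)]  |A|=286.1273
5. ⊥bis P8·P3 via (26.47,15.085): [(3.7577, 0) (29.7271, 0) (28.1375, 9.3793) (19.8882, 19.6872)]  |A|=286.1273
6. ⊥bis P8·P4 via (12.305,8.78): [(12.1068, 10.1901) (13.539, 0) (29.7271, 0) (28.1375, 9.3793) (19.8882, 19.6872)]  |A|=236.291
7. ⊥bis P8·P5 via (15.21,7.76): [(13.6739, 12.1027) (17.955, 0) (29.7271, 0) (28.1375, 9.3793) (19.8882, 19.6872)]  |A|=200.2151
8. ⊥bis P8·P6 via (21.64,16.865): [(17.4378, 16.6965) (13.6739, 12.1027) (17.955, 0) (29.7271, 0) (28.1375, 9.3793) (22.1311, 16.8847)]  |A|=193.4275
9. ⊥bis P8·P7 via (24.76,10.47): [(17.4378, 16.6965) (13.6739, 12.1027) (17.955, 0) (26.0091, 0) (24.3212, 14.148) (22.1311, 16.8847)]  |A|=153.0186
10. canonical 6-gon: [(17.4378, 16.6965) (13.6739, 12.1027) (17.955, 0) (26.0091, 0) (24.3212, 14.148) (22.1311, 16.8847)]
11. shoelace: 153.0186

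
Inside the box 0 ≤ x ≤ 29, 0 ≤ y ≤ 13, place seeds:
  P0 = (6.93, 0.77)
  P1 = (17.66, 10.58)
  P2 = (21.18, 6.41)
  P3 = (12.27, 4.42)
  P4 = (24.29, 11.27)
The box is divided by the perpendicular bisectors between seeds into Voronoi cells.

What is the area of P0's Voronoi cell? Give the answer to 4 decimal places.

Area of P0's cell: 90.1011

1. box [0,29]×[0,13]: [(0, 0) (29, 0) (29, 13) (0, 13)]
2. ⊥bis P0·P1 via (12.295,5.675): [(0, 0) (17.4834, 0) (5.5981, 13) (0, 13)]  |A|=150.0296
3. ⊥bis P0·P2 via (14.055,3.59): [(0, 0) (15.4759, 0) (13.9434, 3.872) (5.5981, 13) (0, 13)]  |A|=146.1429
4. ⊥bis P0·P3 via (9.6,2.595): [(0, 0) (11.3737, 0) (2.488, 13) (0, 13)]  |A|=90.1011
5. ⊥bis P0·P4 via (15.61,6.02): [(0, 0) (11.3737, 0) (2.488, 13) (0, 13)]  |A|=90.1011
6. canonical 4-gon: [(0, 0) (11.3737, 0) (2.488, 13) (0, 13)]
7. shoelace: 90.1011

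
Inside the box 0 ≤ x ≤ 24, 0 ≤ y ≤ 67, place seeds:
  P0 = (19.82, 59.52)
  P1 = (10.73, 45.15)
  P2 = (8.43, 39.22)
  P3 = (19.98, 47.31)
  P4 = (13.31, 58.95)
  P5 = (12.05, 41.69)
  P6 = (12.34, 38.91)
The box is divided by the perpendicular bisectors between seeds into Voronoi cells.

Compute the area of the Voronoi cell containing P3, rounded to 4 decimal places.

1. box [0,24]×[0,67]: [(0, 0) (24, 0) (24, 67) (0, 67)]
2. ⊥bis P3·P0 via (19.9,53.415): [(0, 53.1542) (0, 0) (24, 0) (24, 53.4687)]  |A|=1279.4755
3. ⊥bis P3·P1 via (15.355,46.23): [(13.6962, 53.3337) (24, 9.2086) (24, 53.4687)]  |A|=228.0241
4. ⊥bis P3·P2 via (14.205,43.265): [(13.6962, 53.3337) (16.9688, 39.3192) (24, 29.2808) (24, 53.4687)]  |A|=157.4579
5. ⊥bis P3·P4 via (16.645,53.13): [(17.0778, 53.378) (14.0862, 51.6637) (16.9688, 39.3192) (24, 29.2808) (24, 53.4687)]  |A|=154.6256
6. ⊥bis P3·P5 via (16.015,44.5): [(17.0778, 53.378) (14.0862, 51.6637) (15.6332, 45.0388) (24, 33.2329) (24, 53.4687)]  |A|=124.688
7. ⊥bis P3·P6 via (16.16,43.11): [(17.0778, 53.378) (14.0862, 51.6637) (15.6332, 45.0388) (18.5237, 40.9602) (24, 35.9793) (24, 53.4687)]  |A|=117.1679
8. canonical 6-gon: [(17.0778, 53.378) (14.0862, 51.6637) (15.6332, 45.0388) (18.5237, 40.9602) (24, 35.9793) (24, 53.4687)]
9. shoelace: 117.1679

Area of P3's cell: 117.1679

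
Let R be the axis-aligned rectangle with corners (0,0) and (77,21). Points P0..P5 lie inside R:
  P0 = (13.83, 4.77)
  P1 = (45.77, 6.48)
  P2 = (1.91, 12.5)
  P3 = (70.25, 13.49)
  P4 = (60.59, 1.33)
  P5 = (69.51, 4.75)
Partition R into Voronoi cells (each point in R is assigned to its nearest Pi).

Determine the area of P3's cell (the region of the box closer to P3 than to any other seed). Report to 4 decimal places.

Area of P3's cell: 230.0357

1. box [0,77]×[0,21]: [(0, 0) (77, 0) (77, 21) (0, 21)]
2. ⊥bis P3·P0 via (42.04,9.13): [(43.4511, 0) (77, 0) (77, 21) (40.2054, 21)]  |A|=738.6066
3. ⊥bis P3·P1 via (58.01,9.985): [(60.8693, 0) (77, 0) (77, 21) (54.8558, 21)]  |A|=401.8869
4. ⊥bis P3·P2 via (36.08,12.995): [(60.8693, 0) (77, 0) (77, 21) (54.8558, 21)]  |A|=401.8869
5. ⊥bis P3·P4 via (65.42,7.41): [(56.7825, 14.2717) (74.7477, 0) (77, 0) (77, 21) (54.8558, 21)]  |A|=302.8524
6. ⊥bis P3·P5 via (69.88,9.12): [(56.7825, 14.2717) (62.4786, 9.7467) (77, 8.5172) (77, 21) (54.8558, 21)]  |A|=230.0357
7. canonical 5-gon: [(56.7825, 14.2717) (62.4786, 9.7467) (77, 8.5172) (77, 21) (54.8558, 21)]
8. shoelace: 230.0357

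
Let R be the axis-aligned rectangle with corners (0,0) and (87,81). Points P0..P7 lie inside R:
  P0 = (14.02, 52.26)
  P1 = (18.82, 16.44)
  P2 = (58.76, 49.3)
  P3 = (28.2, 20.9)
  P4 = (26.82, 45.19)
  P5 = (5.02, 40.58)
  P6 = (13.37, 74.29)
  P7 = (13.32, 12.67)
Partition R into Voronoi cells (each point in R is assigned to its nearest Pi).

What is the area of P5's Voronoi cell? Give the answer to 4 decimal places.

Area of P5's cell: 344.8056

1. box [0,87]×[0,81]: [(0, 0) (87, 0) (87, 81) (0, 81)]
2. ⊥bis P5·P0 via (9.52,46.42): [(0, 53.7556) (0, 0) (69.7628, 0)]  |A|=1875.0724
3. ⊥bis P5·P1 via (11.92,28.51): [(23.8858, 35.3504) (0, 53.7556) (0, 21.6957)]  |A|=382.8881
4. ⊥bis P5·P2 via (31.89,44.94): [(23.8858, 35.3504) (0, 53.7556) (0, 21.6957)]  |A|=382.8881
5. ⊥bis P5·P3 via (16.61,30.74): [(17.3542, 31.6165) (21.8537, 36.9163) (0, 53.7556) (0, 21.6957)]  |A|=373.9805
6. ⊥bis P5·P4 via (15.92,42.885): [(17.3542, 31.6165) (18.1137, 32.5112) (16.2728, 41.2166) (0, 53.7556) (0, 21.6957)]  |A|=353.6466
7. ⊥bis P5·P6 via (9.195,57.435): [(17.3542, 31.6165) (18.1137, 32.5112) (16.2728, 41.2166) (0, 53.7556) (0, 21.6957)]  |A|=353.6466
8. ⊥bis P5·P7 via (9.17,26.625): [(8.0291, 26.2857) (17.3542, 31.6165) (18.1137, 32.5112) (16.2728, 41.2166) (0, 53.7556) (0, 23.898)]  |A|=344.8056
9. canonical 6-gon: [(8.0291, 26.2857) (17.3542, 31.6165) (18.1137, 32.5112) (16.2728, 41.2166) (0, 53.7556) (0, 23.898)]
10. shoelace: 344.8056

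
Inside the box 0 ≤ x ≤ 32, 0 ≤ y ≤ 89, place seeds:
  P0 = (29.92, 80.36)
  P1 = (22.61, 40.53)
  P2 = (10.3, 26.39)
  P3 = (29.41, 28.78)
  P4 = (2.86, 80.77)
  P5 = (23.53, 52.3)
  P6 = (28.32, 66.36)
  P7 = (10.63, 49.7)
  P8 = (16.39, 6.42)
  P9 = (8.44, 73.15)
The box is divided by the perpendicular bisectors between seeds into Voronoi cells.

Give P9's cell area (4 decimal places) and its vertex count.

1. box [0,32]×[0,89]: [(0, 0) (32, 0) (32, 89) (0, 89)]
2. ⊥bis P9·P0 via (19.18,76.755): [(0, 0) (32, 0) (32, 38.5617) (15.0698, 89) (0, 89)]  |A|=2421.0356
3. ⊥bis P9·P1 via (15.525,56.84): [(0, 50.096) (24.5489, 60.76) (15.0698, 89) (0, 89)]  |A|=690.3118
4. ⊥bis P9·P2 via (9.37,49.77): [(0, 50.096) (24.5489, 60.76) (15.0698, 89) (0, 89)]  |A|=690.3118
5. ⊥bis P9·P3 via (18.925,50.965): [(0, 50.096) (24.5489, 60.76) (15.0698, 89) (0, 89)]  |A|=690.3118
6. ⊥bis P9·P4 via (5.65,76.96): [(0, 72.8226) (0, 50.096) (24.5489, 60.76) (16.4553, 84.8725)]  |A|=526.1099
7. ⊥bis P9·P5 via (15.985,62.725): [(0, 72.8226) (0, 51.156) (22.3444, 67.3276) (16.4553, 84.8725)]  |A|=421.8991
8. ⊥bis P9·P6 via (18.38,69.755): [(0, 72.8226) (0, 51.156) (15.9769, 62.7191) (19.9685, 74.4059) (16.4553, 84.8725)]  |A|=393.8888
9. ⊥bis P9·P7 via (9.535,61.425): [(0, 72.8226) (0, 60.5345) (14.8783, 61.924) (15.9769, 62.7191) (19.9685, 74.4059) (16.4553, 84.8725)]  |A|=324.1208
10. ⊥bis P9·P8 via (12.415,39.785): [(0, 72.8226) (0, 60.5345) (14.8783, 61.924) (15.9769, 62.7191) (19.9685, 74.4059) (16.4553, 84.8725)]  |A|=324.1208
11. canonical 6-gon: [(0, 72.8226) (0, 60.5345) (14.8783, 61.924) (15.9769, 62.7191) (19.9685, 74.4059) (16.4553, 84.8725)]
12. shoelace: 324.1208

Area of P9's cell: 324.1208 (6 vertices)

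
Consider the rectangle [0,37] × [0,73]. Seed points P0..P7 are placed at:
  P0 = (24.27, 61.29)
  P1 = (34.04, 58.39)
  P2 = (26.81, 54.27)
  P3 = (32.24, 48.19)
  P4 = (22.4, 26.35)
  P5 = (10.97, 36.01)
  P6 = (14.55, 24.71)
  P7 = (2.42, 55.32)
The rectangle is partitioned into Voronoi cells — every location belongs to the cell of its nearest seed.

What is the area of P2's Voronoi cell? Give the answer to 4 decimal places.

1. box [0,37]×[0,73]: [(0, 0) (37, 0) (37, 73) (0, 73)]
2. ⊥bis P2·P0 via (25.54,57.78): [(0, 48.539) (0, 0) (37, 0) (37, 61.9265)]  |A|=2043.6123
3. ⊥bis P2·P1 via (30.425,56.33): [(28.9049, 58.9975) (0, 48.539) (0, 0) (37, 0) (37, 44.7918)]  |A|=1974.2591
4. ⊥bis P2·P3 via (29.525,51.23): [(32.0475, 53.4828) (28.9049, 58.9975) (0, 48.539) (0, 24.8615)]  |A|=475.5375
5. ⊥bis P2·P4 via (24.605,40.31): [(18.3959, 41.2907) (32.0475, 53.4828) (28.9049, 58.9975) (0, 48.539) (0, 44.1964)]  |A|=297.6953
6. ⊥bis P2·P5 via (18.89,45.14): [(20.8258, 43.4608) (32.0475, 53.4828) (28.9049, 58.9975) (10.565, 52.3617)]  |A|=162.3549
7. ⊥bis P2·P6 via (20.68,39.49): [(20.8258, 43.4608) (32.0475, 53.4828) (28.9049, 58.9975) (10.565, 52.3617)]  |A|=162.3549
8. ⊥bis P2·P7 via (14.615,54.795): [(14.3682, 49.0625) (20.8258, 43.4608) (32.0475, 53.4828) (28.9049, 58.9975) (14.5727, 53.8118)]  |A|=152.9864
9. canonical 5-gon: [(14.3682, 49.0625) (20.8258, 43.4608) (32.0475, 53.4828) (28.9049, 58.9975) (14.5727, 53.8118)]
10. shoelace: 152.9864

Area of P2's cell: 152.9864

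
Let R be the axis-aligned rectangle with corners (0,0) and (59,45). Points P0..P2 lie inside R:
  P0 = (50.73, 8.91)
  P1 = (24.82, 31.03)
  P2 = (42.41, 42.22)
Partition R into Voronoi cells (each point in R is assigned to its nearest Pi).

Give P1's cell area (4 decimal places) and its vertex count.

Area of P1's cell: 1477.5408 (5 vertices)

1. box [0,59]×[0,45]: [(0, 0) (59, 0) (59, 45) (0, 45)]
2. ⊥bis P1·P0 via (37.775,19.97): [(0, 0) (20.7261, 0) (59, 44.8317) (59, 45) (0, 45)]  |A|=1797.0594
3. ⊥bis P1·P2 via (33.615,36.625): [(0, 0) (20.7261, 0) (41.4625, 24.2893) (28.2872, 45) (0, 45)]  |A|=1477.5408
4. canonical 5-gon: [(0, 0) (20.7261, 0) (41.4625, 24.2893) (28.2872, 45) (0, 45)]
5. shoelace: 1477.5408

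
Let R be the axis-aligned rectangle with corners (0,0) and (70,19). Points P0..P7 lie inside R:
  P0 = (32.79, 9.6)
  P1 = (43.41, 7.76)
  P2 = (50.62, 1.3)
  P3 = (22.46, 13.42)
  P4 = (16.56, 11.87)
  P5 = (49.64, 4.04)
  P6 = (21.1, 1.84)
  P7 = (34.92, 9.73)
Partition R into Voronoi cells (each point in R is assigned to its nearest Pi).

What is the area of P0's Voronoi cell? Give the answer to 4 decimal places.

Area of P0's cell: 106.3845

1. box [0,70]×[0,19]: [(0, 0) (70, 0) (70, 19) (0, 19)]
2. ⊥bis P0·P1 via (38.1,8.68): [(0, 0) (36.5961, 0) (39.888, 19) (0, 19)]  |A|=726.5994
3. ⊥bis P0·P2 via (41.705,5.45): [(0, 0) (36.5961, 0) (39.888, 19) (0, 19)]  |A|=726.5994
4. ⊥bis P0·P3 via (27.625,11.51): [(23.3686, 0) (36.5961, 0) (39.888, 19) (30.3948, 19)]  |A|=215.8469
5. ⊥bis P0·P4 via (24.675,10.735): [(23.3686, 0) (36.5961, 0) (39.888, 19) (30.3948, 19)]  |A|=215.8469
6. ⊥bis P0·P5 via (41.215,6.82): [(23.3686, 0) (36.5961, 0) (39.888, 19) (30.3948, 19)]  |A|=215.8469
7. ⊥bis P0·P6 via (26.945,5.72): [(26.0066, 7.1336) (30.742, 0) (36.5961, 0) (39.888, 19) (30.3948, 19)]  |A|=189.5475
8. ⊥bis P0·P7 via (33.855,9.665): [(26.0066, 7.1336) (30.742, 0) (34.4449, 0) (33.2853, 19) (30.3948, 19)]  |A|=106.3845
9. canonical 5-gon: [(26.0066, 7.1336) (30.742, 0) (34.4449, 0) (33.2853, 19) (30.3948, 19)]
10. shoelace: 106.3845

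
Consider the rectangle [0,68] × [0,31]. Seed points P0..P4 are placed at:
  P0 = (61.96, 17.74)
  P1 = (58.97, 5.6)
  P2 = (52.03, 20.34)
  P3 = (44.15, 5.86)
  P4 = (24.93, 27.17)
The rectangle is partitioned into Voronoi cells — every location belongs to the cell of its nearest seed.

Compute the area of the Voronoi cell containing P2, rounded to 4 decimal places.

1. box [0,68]×[0,31]: [(0, 0) (68, 0) (68, 31) (0, 31)]
2. ⊥bis P2·P0 via (56.995,19.04): [(0, 0) (52.0097, 0) (60.1265, 31) (0, 31)]  |A|=1738.1115
3. ⊥bis P2·P1 via (55.5,12.97): [(0, 0) (27.9528, 0) (55.3924, 12.9193) (60.1265, 31) (0, 31)]  |A|=1582.7115
4. ⊥bis P2·P3 via (48.09,13.1): [(51.6553, 11.1598) (55.3924, 12.9193) (60.1265, 31) (15.1976, 31)]  |A|=475.3196
5. ⊥bis P2·P4 via (38.48,23.755): [(37.2776, 18.9841) (51.6553, 11.1598) (55.3924, 12.9193) (60.1265, 31) (40.306, 31)]  |A|=324.4699
6. canonical 5-gon: [(37.2776, 18.9841) (51.6553, 11.1598) (55.3924, 12.9193) (60.1265, 31) (40.306, 31)]
7. shoelace: 324.4699

Area of P2's cell: 324.4699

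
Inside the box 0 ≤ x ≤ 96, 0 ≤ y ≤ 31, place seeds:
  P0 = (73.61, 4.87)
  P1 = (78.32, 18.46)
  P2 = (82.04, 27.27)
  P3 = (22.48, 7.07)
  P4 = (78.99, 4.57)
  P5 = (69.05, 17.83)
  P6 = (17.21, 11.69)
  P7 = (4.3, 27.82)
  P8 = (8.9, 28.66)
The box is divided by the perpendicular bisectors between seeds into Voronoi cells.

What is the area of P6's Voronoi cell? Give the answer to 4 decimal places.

1. box [0,96]×[0,31]: [(0, 0) (96, 0) (96, 31) (0, 31)]
2. ⊥bis P6·P0 via (45.41,8.28): [(0, 0) (44.4088, 0) (48.1573, 31) (0, 31)]  |A|=1434.7748
3. ⊥bis P6·P1 via (47.765,15.075): [(0, 0) (44.4088, 0) (47.0319, 21.6926) (46.0008, 31) (0, 31)]  |A|=1424.7387
4. ⊥bis P6·P2 via (49.625,19.48): [(0, 0) (44.4088, 0) (47.0319, 21.6926) (46.0008, 31) (0, 31)]  |A|=1424.7387
5. ⊥bis P6·P3 via (19.845,9.38): [(0, 0) (11.6219, 0) (38.7984, 31) (0, 31)]  |A|=781.515
6. ⊥bis P6·P4 via (48.1,8.13): [(0, 0) (11.6219, 0) (38.7984, 31) (0, 31)]  |A|=781.515
7. ⊥bis P6·P5 via (43.13,14.76): [(0, 0) (11.6219, 0) (38.7984, 31) (0, 31)]  |A|=781.515
8. ⊥bis P6·P7 via (10.755,19.755): [(0, 11.147) (0, 0) (11.6219, 0) (38.7984, 31) (24.8047, 31)]  |A|=535.291
9. ⊥bis P6·P8 via (13.055,20.175): [(8.4817, 17.9355) (0, 11.147) (0, 0) (11.6219, 0) (38.7984, 31) (35.1609, 31)]  |A|=467.6417
10. canonical 6-gon: [(8.4817, 17.9355) (0, 11.147) (0, 0) (11.6219, 0) (38.7984, 31) (35.1609, 31)]
11. shoelace: 467.6417

Area of P6's cell: 467.6417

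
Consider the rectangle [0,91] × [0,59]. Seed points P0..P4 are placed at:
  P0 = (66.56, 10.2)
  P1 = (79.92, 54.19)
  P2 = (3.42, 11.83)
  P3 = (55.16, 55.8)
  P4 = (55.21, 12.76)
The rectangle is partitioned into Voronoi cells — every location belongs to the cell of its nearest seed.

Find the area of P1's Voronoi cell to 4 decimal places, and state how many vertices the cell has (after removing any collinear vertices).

Area of P1's cell: 685.4397 (4 vertices)

1. box [0,91]×[0,59]: [(0, 0) (91, 0) (91, 59) (0, 59)]
2. ⊥bis P1·P0 via (73.24,32.195): [(0, 54.4384) (91, 26.8012) (91, 59) (0, 59)]  |A|=1672.5993
3. ⊥bis P1·P2 via (41.67,33.01): [(35.8301, 43.5566) (91, 26.8012) (91, 59) (27.2787, 59)]  |A|=1380.2399
4. ⊥bis P1·P3 via (67.54,54.995): [(66.1965, 34.3341) (91, 26.8012) (91, 59) (67.8004, 59)]  |A|=685.4397
5. ⊥bis P1·P4 via (67.565,33.475): [(66.1965, 34.3341) (91, 26.8012) (91, 59) (67.8004, 59)]  |A|=685.4397
6. canonical 4-gon: [(66.1965, 34.3341) (91, 26.8012) (91, 59) (67.8004, 59)]
7. shoelace: 685.4397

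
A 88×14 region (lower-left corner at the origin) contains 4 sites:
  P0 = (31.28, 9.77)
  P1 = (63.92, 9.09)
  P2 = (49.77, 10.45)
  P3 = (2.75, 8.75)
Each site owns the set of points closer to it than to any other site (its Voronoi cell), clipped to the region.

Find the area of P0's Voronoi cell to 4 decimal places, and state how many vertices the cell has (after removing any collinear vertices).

1. box [0,88]×[0,14]: [(0, 0) (88, 0) (88, 14) (0, 14)]
2. ⊥bis P0·P1 via (47.6,9.43): [(0, 0) (47.4035, 0) (47.6952, 14) (0, 14)]  |A|=665.6913
3. ⊥bis P0·P2 via (40.525,10.11): [(0, 0) (40.8968, 0) (40.3819, 14) (0, 14)]  |A|=568.9513
4. ⊥bis P0·P3 via (17.015,9.26): [(17.3461, 0) (40.8968, 0) (40.3819, 14) (16.8455, 14)]  |A|=329.6101
5. canonical 4-gon: [(17.3461, 0) (40.8968, 0) (40.3819, 14) (16.8455, 14)]
6. shoelace: 329.6101

Area of P0's cell: 329.6101 (4 vertices)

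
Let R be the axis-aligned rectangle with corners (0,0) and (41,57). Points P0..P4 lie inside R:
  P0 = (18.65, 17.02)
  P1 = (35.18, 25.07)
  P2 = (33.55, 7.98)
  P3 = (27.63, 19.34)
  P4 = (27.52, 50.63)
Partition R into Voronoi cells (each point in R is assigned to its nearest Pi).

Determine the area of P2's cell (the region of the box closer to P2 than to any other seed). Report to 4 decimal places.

Area of P2's cell: 265.0322

1. box [0,41]×[0,57]: [(0, 0) (41, 0) (41, 57) (0, 57)]
2. ⊥bis P2·P0 via (26.1,12.5): [(18.5161, 0) (41, 0) (41, 37.0586)]  |A|=416.6111
3. ⊥bis P2·P1 via (34.365,16.525): [(28.8605, 17.05) (18.5161, 0) (41, 0) (41, 15.8922)]  |A|=288.1364
4. ⊥bis P2·P3 via (30.59,13.66): [(35.8212, 16.3861) (25.0532, 10.7746) (18.5161, 0) (41, 0) (41, 15.8922)]  |A|=265.0322
5. ⊥bis P2·P4 via (30.535,29.305): [(35.8212, 16.3861) (25.0532, 10.7746) (18.5161, 0) (41, 0) (41, 15.8922)]  |A|=265.0322
6. canonical 5-gon: [(35.8212, 16.3861) (25.0532, 10.7746) (18.5161, 0) (41, 0) (41, 15.8922)]
7. shoelace: 265.0322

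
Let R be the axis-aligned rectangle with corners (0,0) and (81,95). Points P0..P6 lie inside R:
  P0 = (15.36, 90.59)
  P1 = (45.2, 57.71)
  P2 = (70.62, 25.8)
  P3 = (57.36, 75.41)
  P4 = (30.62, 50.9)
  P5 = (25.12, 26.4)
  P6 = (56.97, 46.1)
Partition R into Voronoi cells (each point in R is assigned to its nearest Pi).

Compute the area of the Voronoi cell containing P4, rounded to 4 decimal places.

1. box [0,81]×[0,95]: [(0, 0) (81, 0) (81, 95) (0, 95)]
2. ⊥bis P4·P0 via (22.99,70.745): [(0, 61.9058) (0, 0) (81, 0) (81, 93.0487)]  |A|=6275.6564
3. ⊥bis P4·P1 via (37.91,54.305): [(29.1288, 73.1052) (0, 61.9058) (0, 0) (63.2747, 0)]  |A|=3214.4771
4. ⊥bis P4·P2 via (50.62,38.35): [(47.6058, 33.5465) (29.1288, 73.1052) (0, 61.9058) (0, 0) (26.5554, 0)]  |A|=2598.5743
5. ⊥bis P4·P3 via (43.99,63.155): [(47.6058, 33.5465) (29.1288, 73.1052) (0, 61.9058) (0, 0) (26.5554, 0)]  |A|=2598.5743
6. ⊥bis P4·P5 via (27.87,38.65): [(47.2547, 34.2983) (29.1288, 73.1052) (0, 61.9058) (0, 44.9065)]  |A|=1068.3471
7. ⊥bis P4·P6 via (43.795,48.5): [(41.4455, 35.6024) (42.9046, 43.6118) (29.1288, 73.1052) (0, 61.9058) (0, 44.9065)]  |A|=1044.132
8. canonical 5-gon: [(41.4455, 35.6024) (42.9046, 43.6118) (29.1288, 73.1052) (0, 61.9058) (0, 44.9065)]
9. shoelace: 1044.132

Area of P4's cell: 1044.1320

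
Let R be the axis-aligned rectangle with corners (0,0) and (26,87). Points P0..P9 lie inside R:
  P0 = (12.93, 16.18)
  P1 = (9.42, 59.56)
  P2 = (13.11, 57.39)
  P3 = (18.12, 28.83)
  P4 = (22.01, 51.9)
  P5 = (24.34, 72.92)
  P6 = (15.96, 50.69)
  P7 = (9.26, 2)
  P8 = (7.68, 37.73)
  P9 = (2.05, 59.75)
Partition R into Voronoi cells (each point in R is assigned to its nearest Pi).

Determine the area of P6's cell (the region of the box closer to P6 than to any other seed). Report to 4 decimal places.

1. box [0,26]×[0,87]: [(0, 0) (26, 0) (26, 87) (0, 87)]
2. ⊥bis P6·P0 via (14.445,33.435): [(0, 34.7033) (26, 32.4205) (26, 87) (0, 87)]  |A|=1389.3913
3. ⊥bis P6·P1 via (12.69,55.125): [(0, 45.7684) (0, 34.7033) (26, 32.4205) (26, 64.9387)]  |A|=566.5841
4. ⊥bis P6·P2 via (14.535,54.04): [(6.6959, 50.7055) (0, 45.7684) (0, 34.7033) (26, 32.4205) (26, 58.9169)]  |A|=508.4616
5. ⊥bis P6·P3 via (17.04,39.76): [(6.6959, 50.7055) (0, 45.7684) (0, 38.0763) (26, 40.6453) (26, 58.9169)]  |A|=357.6894
6. ⊥bis P6·P4 via (18.985,51.295): [(18.1301, 55.5693) (6.6959, 50.7055) (0, 45.7684) (0, 38.0763) (21.2096, 40.172)]  |A|=248.1837
7. ⊥bis P6·P5 via (20.15,61.805): [(18.1301, 55.5693) (6.6959, 50.7055) (0, 45.7684) (0, 38.0763) (21.2096, 40.172)]  |A|=248.1837
8. ⊥bis P6·P7 via (12.61,26.345): [(18.1301, 55.5693) (6.6959, 50.7055) (0, 45.7684) (0, 38.0763) (21.2096, 40.172)]  |A|=248.1837
9. ⊥bis P6·P8 via (11.82,44.21): [(18.1301, 55.5693) (6.6959, 50.7055) (4.3549, 48.9794) (18.5515, 39.9093) (21.2096, 40.172)]  |A|=134.2916
10. ⊥bis P6·P9 via (9.005,55.22): [(18.1301, 55.5693) (6.6959, 50.7055) (5.4812, 49.8098) (4.7683, 48.7153) (18.5515, 39.9093) (21.2096, 40.172)]  |A|=133.9712
11. canonical 6-gon: [(18.1301, 55.5693) (6.6959, 50.7055) (5.4812, 49.8098) (4.7683, 48.7153) (18.5515, 39.9093) (21.2096, 40.172)]
12. shoelace: 133.9712

Area of P6's cell: 133.9712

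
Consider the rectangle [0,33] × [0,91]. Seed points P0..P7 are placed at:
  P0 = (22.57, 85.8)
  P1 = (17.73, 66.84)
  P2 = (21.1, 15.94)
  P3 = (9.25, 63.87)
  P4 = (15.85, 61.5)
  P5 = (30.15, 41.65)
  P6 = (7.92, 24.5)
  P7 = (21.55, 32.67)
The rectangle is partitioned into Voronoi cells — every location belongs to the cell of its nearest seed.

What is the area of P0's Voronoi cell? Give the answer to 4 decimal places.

Area of P0's cell: 440.6144

1. box [0,33]×[0,91]: [(0, 0) (33, 0) (33, 91) (0, 91)]
2. ⊥bis P0·P1 via (20.15,76.32): [(0, 81.4638) (33, 73.0397) (33, 91) (0, 91)]  |A|=453.6922
3. ⊥bis P0·P2 via (21.835,50.87): [(0, 81.4638) (33, 73.0397) (33, 91) (0, 91)]  |A|=453.6922
4. ⊥bis P0·P3 via (15.91,74.835): [(0, 84.4985) (8.6187, 79.2636) (33, 73.0397) (33, 91) (0, 91)]  |A|=440.6144
5. ⊥bis P0·P4 via (19.21,73.65): [(0, 84.4985) (8.6187, 79.2636) (33, 73.0397) (33, 91) (0, 91)]  |A|=440.6144
6. ⊥bis P0·P5 via (26.36,63.725): [(0, 84.4985) (8.6187, 79.2636) (33, 73.0397) (33, 91) (0, 91)]  |A|=440.6144
7. ⊥bis P0·P6 via (15.245,55.15): [(0, 84.4985) (8.6187, 79.2636) (33, 73.0397) (33, 91) (0, 91)]  |A|=440.6144
8. ⊥bis P0·P7 via (22.06,59.235): [(0, 84.4985) (8.6187, 79.2636) (33, 73.0397) (33, 91) (0, 91)]  |A|=440.6144
9. canonical 5-gon: [(0, 84.4985) (8.6187, 79.2636) (33, 73.0397) (33, 91) (0, 91)]
10. shoelace: 440.6144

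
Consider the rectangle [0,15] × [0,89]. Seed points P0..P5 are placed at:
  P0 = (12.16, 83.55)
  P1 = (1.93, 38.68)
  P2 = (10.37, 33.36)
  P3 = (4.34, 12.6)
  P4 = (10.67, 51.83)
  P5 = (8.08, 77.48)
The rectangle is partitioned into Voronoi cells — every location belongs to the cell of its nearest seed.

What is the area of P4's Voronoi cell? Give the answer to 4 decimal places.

Area of P4's cell: 292.9520

1. box [0,15]×[0,89]: [(0, 0) (15, 0) (15, 89) (0, 89)]
2. ⊥bis P4·P0 via (11.415,67.69): [(0, 68.2262) (0, 0) (15, 0) (15, 67.5216)]  |A|=1018.1085
3. ⊥bis P4·P1 via (6.3,45.255): [(0, 68.2262) (0, 49.4422) (15, 39.4726) (15, 67.5216)]  |A|=351.247
4. ⊥bis P4·P2 via (10.52,42.595): [(0, 68.2262) (0, 49.4422) (10.2967, 42.5986) (15, 42.5222) (15, 67.5216)]  |A|=344.0755
5. ⊥bis P4·P3 via (7.505,32.215): [(0, 68.2262) (0, 49.4422) (10.2967, 42.5986) (15, 42.5222) (15, 67.5216)]  |A|=344.0755
6. ⊥bis P4·P5 via (9.375,64.655): [(0, 63.7084) (0, 49.4422) (10.2967, 42.5986) (15, 42.5222) (15, 65.223)]  |A|=292.952
7. canonical 5-gon: [(0, 63.7084) (0, 49.4422) (10.2967, 42.5986) (15, 42.5222) (15, 65.223)]
8. shoelace: 292.952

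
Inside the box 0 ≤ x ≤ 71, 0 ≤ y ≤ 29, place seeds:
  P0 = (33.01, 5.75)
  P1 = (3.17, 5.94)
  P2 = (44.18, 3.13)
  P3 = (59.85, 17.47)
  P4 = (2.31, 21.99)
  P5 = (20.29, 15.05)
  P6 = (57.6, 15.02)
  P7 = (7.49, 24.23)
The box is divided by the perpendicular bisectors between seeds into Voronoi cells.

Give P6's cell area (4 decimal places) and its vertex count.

Area of P6's cell: 382.5960 (7 vertices)

1. box [0,71]×[0,29]: [(0, 0) (71, 0) (71, 29) (0, 29)]
2. ⊥bis P6·P0 via (45.305,10.385): [(49.22, 0) (71, 0) (71, 29) (38.2875, 29)]  |A|=790.1422
3. ⊥bis P6·P1 via (30.385,10.48): [(49.22, 0) (71, 0) (71, 29) (38.2875, 29)]  |A|=790.1422
4. ⊥bis P6·P2 via (50.89,9.075): [(42.0282, 19.0771) (58.9304, 0) (71, 0) (71, 29) (38.2875, 29)]  |A|=697.519
5. ⊥bis P6·P3 via (58.725,16.245): [(42.0282, 19.0771) (58.9304, 0) (71, 0) (71, 4.972) (44.8362, 29) (38.2875, 29)]  |A|=383.1879
6. ⊥bis P6·P4 via (29.955,18.505): [(42.0282, 19.0771) (58.9304, 0) (71, 0) (71, 4.972) (44.8362, 29) (38.2875, 29)]  |A|=383.1879
7. ⊥bis P6·P5 via (38.945,15.035): [(38.9548, 27.2298) (42.0282, 19.0771) (58.9304, 0) (71, 0) (71, 4.972) (44.8362, 29) (38.9562, 29)]  |A|=382.596
8. ⊥bis P6·P7 via (32.545,19.625): [(38.9548, 27.2298) (42.0282, 19.0771) (58.9304, 0) (71, 0) (71, 4.972) (44.8362, 29) (38.9562, 29)]  |A|=382.596
9. canonical 7-gon: [(38.9548, 27.2298) (42.0282, 19.0771) (58.9304, 0) (71, 0) (71, 4.972) (44.8362, 29) (38.9562, 29)]
10. shoelace: 382.596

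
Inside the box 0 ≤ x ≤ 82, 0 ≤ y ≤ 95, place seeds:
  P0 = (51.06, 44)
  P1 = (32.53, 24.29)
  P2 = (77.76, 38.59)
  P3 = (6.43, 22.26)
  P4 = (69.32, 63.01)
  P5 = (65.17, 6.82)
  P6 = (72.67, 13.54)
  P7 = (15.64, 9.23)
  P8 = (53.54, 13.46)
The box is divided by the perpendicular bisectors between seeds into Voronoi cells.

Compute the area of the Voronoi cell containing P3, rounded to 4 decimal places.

1. box [0,82]×[0,95]: [(0, 0) (82, 0) (82, 95) (0, 95)]
2. ⊥bis P3·P0 via (28.745,33.13): [(0, 92.1405) (0, 0) (44.8832, 0)]  |A|=2067.7796
3. ⊥bis P3·P1 via (19.48,23.275): [(16.8074, 57.6366) (0, 92.1405) (0, 0) (21.2903, 0)]  |A|=1387.8727
4. ⊥bis P3·P2 via (42.095,30.425): [(16.8074, 57.6366) (0, 92.1405) (0, 0) (21.2903, 0)]  |A|=1387.8727
5. ⊥bis P3·P4 via (37.875,42.635): [(16.8074, 57.6366) (0, 92.1405) (0, 0) (21.2903, 0)]  |A|=1387.8727
6. ⊥bis P3·P5 via (35.8,14.54): [(16.8074, 57.6366) (0, 92.1405) (0, 0) (21.2903, 0)]  |A|=1387.8727
7. ⊥bis P3·P6 via (39.55,17.9): [(16.8074, 57.6366) (0, 92.1405) (0, 0) (21.2903, 0)]  |A|=1387.8727
8. ⊥bis P3·P7 via (11.035,15.745): [(19.5951, 21.7955) (16.8074, 57.6366) (0, 92.1405) (0, 7.9451)]  |A|=1078.0137
9. ⊥bis P3·P8 via (29.985,17.86): [(19.5951, 21.7955) (16.8074, 57.6366) (0, 92.1405) (0, 7.9451)]  |A|=1078.0137
10. canonical 4-gon: [(19.5951, 21.7955) (16.8074, 57.6366) (0, 92.1405) (0, 7.9451)]
11. shoelace: 1078.0137

Area of P3's cell: 1078.0137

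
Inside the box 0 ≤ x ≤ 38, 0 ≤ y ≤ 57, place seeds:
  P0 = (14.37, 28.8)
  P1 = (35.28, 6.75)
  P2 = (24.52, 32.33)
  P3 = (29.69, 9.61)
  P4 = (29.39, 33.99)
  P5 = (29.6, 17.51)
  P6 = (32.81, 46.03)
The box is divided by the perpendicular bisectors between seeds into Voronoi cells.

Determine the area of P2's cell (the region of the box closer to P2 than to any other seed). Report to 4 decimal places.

Area of P2's cell: 175.4140

1. box [0,38]×[0,57]: [(0, 0) (38, 0) (38, 57) (0, 57)]
2. ⊥bis P2·P0 via (19.445,30.565): [(30.075, 0) (38, 0) (38, 57) (10.2513, 57)]  |A|=1016.6992
3. ⊥bis P2·P1 via (29.9,19.54): [(24.1243, 17.1105) (38, 22.9472) (38, 57) (10.2513, 57)]  |A|=789.6941
4. ⊥bis P2·P3 via (27.105,20.97): [(23.099, 20.0584) (38, 23.4492) (38, 57) (10.2513, 57)]  |A|=762.5096
5. ⊥bis P2·P4 via (26.955,33.16): [(23.099, 20.0584) (30.8218, 21.8158) (18.8288, 57) (10.2513, 57)]  |A|=304.8315
6. ⊥bis P2·P5 via (27.06,24.92): [(22.0102, 23.189) (29.4809, 25.7498) (18.8288, 57) (10.2513, 57)]  |A|=275.3744
7. ⊥bis P2·P6 via (28.665,39.18): [(13.1928, 48.5424) (22.0102, 23.189) (29.4809, 25.7498) (23.9254, 42.048)]  |A|=175.414
8. canonical 4-gon: [(13.1928, 48.5424) (22.0102, 23.189) (29.4809, 25.7498) (23.9254, 42.048)]
9. shoelace: 175.414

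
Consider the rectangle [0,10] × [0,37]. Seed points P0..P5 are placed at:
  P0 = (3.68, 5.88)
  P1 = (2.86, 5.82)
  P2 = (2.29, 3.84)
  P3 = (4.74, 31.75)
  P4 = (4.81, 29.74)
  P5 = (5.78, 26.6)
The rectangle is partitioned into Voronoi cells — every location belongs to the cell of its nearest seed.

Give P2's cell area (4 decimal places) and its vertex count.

1. box [0,10]×[0,37]: [(0, 0) (10, 0) (10, 37) (0, 37)]
2. ⊥bis P2·P0 via (2.985,4.86): [(0, 6.8939) (0, 0) (10, 0) (10, 0.0802)]  |A|=34.8703
3. ⊥bis P2·P1 via (2.575,4.83): [(3.3612, 4.6037) (0, 5.5713) (0, 0) (10, 0) (10, 0.0802)]  |A|=32.6476
4. ⊥bis P2·P3 via (3.515,17.795): [(3.3612, 4.6037) (0, 5.5713) (0, 0) (10, 0) (10, 0.0802)]  |A|=32.6476
5. ⊥bis P2·P4 via (3.55,16.79): [(3.3612, 4.6037) (0, 5.5713) (0, 0) (10, 0) (10, 0.0802)]  |A|=32.6476
6. ⊥bis P2·P5 via (4.035,15.22): [(3.3612, 4.6037) (0, 5.5713) (0, 0) (10, 0) (10, 0.0802)]  |A|=32.6476
7. canonical 5-gon: [(3.3612, 4.6037) (0, 5.5713) (0, 0) (10, 0) (10, 0.0802)]
8. shoelace: 32.6476

Area of P2's cell: 32.6476 (5 vertices)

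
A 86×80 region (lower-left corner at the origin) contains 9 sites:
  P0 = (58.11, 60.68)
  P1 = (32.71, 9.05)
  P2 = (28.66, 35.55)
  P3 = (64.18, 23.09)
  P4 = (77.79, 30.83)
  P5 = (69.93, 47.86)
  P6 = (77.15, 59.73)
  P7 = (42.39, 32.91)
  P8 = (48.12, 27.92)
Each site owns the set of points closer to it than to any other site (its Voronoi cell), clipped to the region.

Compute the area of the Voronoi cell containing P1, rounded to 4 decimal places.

Area of P1's cell: 993.9631

1. box [0,86]×[0,80]: [(0, 0) (86, 0) (86, 80) (0, 80)]
2. ⊥bis P1·P0 via (45.41,34.865): [(0, 57.205) (0, 0) (86, 0) (86, 14.8963)]  |A|=3100.3541
3. ⊥bis P1·P2 via (30.685,22.3): [(61.4067, 26.9952) (0, 17.6104) (0, 0) (86, 0) (86, 14.8963)]  |A|=1884.6666
4. ⊥bis P1·P3 via (48.445,16.07): [(44.7093, 24.4433) (0, 17.6104) (0, 0) (55.6145, 0)]  |A|=1073.3762
5. ⊥bis P1·P4 via (55.25,19.94): [(44.7093, 24.4433) (0, 17.6104) (0, 0) (55.6145, 0)]  |A|=1073.3762
6. ⊥bis P1·P5 via (51.32,28.455): [(44.7093, 24.4433) (0, 17.6104) (0, 0) (55.6145, 0)]  |A|=1073.3762
7. ⊥bis P1·P6 via (54.93,34.39): [(44.7093, 24.4433) (0, 17.6104) (0, 0) (55.6145, 0)]  |A|=1073.3762
8. ⊥bis P1·P7 via (37.55,20.98): [(48.1781, 16.6682) (33.3082, 22.7009) (0, 17.6104) (0, 0) (55.6145, 0)]  |A|=1026.0312
9. ⊥bis P1·P8 via (40.415,18.485): [(51.3525, 9.553) (37.172, 21.1333) (33.3082, 22.7009) (0, 17.6104) (0, 0) (55.6145, 0)]  |A|=993.9631
10. canonical 6-gon: [(51.3525, 9.553) (37.172, 21.1333) (33.3082, 22.7009) (0, 17.6104) (0, 0) (55.6145, 0)]
11. shoelace: 993.9631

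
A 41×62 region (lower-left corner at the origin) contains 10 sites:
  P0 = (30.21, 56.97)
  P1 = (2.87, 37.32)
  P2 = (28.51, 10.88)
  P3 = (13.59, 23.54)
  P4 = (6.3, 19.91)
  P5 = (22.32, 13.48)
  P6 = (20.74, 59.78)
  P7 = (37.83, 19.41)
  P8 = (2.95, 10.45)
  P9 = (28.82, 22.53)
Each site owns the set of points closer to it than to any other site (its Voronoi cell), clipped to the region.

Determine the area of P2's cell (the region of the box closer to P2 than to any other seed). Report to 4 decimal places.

1. box [0,41]×[0,62]: [(0, 0) (41, 0) (41, 62) (0, 62)]
2. ⊥bis P2·P0 via (29.36,33.925): [(0, 35.0079) (0, 0) (41, 0) (41, 33.4957)]  |A|=1404.3236
3. ⊥bis P2·P1 via (15.69,24.1): [(25.9512, 34.0507) (0, 8.8847) (0, 0) (41, 0) (41, 33.4957)]  |A|=1065.3595
4. ⊥bis P2·P3 via (21.05,17.21): [(35.0549, 33.7149) (6.4469, 0) (41, 0) (41, 33.4957)]  |A|=682.0464
5. ⊥bis P2·P4 via (17.405,15.395): [(35.0549, 33.7149) (15.4686, 10.6322) (11.1458, 0) (41, 0) (41, 33.4957)]  |A|=657.0665
6. ⊥bis P2·P5 via (25.415,12.18): [(35.0549, 33.7149) (33.8776, 32.3275) (20.299, 0) (41, 0) (41, 33.4957)]  |A|=458.1438
7. ⊥bis P2·P6 via (24.625,35.33): [(35.0549, 33.7149) (33.8776, 32.3275) (20.299, 0) (41, 0) (41, 33.4957)]  |A|=458.1438
8. ⊥bis P2·P7 via (33.17,15.145): [(28.7081, 20.0201) (20.299, 0) (41, 0) (41, 6.5898)]  |A|=247.719
9. ⊥bis P2·P8 via (15.73,10.665): [(28.7081, 20.0201) (20.299, 0) (41, 0) (41, 6.5898)]  |A|=247.719
10. ⊥bis P2·P9 via (28.665,16.705): [(31.819, 16.6211) (27.3306, 16.7405) (20.299, 0) (41, 0) (41, 6.5898)]  |A|=240.2765
11. canonical 5-gon: [(31.819, 16.6211) (27.3306, 16.7405) (20.299, 0) (41, 0) (41, 6.5898)]
12. shoelace: 240.2765

Area of P2's cell: 240.2765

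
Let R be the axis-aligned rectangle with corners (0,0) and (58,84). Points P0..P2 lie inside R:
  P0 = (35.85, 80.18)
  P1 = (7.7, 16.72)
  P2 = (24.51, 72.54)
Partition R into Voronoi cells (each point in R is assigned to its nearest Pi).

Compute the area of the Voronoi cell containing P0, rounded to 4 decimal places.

Area of P0's cell: 806.5934

1. box [0,58]×[0,84]: [(0, 0) (58, 0) (58, 84) (0, 84)]
2. ⊥bis P0·P1 via (21.775,48.45): [(0, 58.1091) (58, 32.3811) (58, 84) (0, 84)]  |A|=2247.7849
3. ⊥bis P0·P2 via (30.18,76.36): [(58, 35.067) (58, 84) (25.0328, 84)]  |A|=806.5934
4. canonical 3-gon: [(58, 35.067) (58, 84) (25.0328, 84)]
5. shoelace: 806.5934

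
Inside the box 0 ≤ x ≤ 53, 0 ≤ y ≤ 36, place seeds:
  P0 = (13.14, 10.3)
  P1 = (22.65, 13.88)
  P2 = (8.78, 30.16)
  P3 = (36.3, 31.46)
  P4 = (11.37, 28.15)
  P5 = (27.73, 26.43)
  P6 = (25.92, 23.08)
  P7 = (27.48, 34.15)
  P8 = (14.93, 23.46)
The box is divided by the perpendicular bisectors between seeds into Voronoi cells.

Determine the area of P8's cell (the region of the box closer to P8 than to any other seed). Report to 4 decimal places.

1. box [0,53]×[0,36]: [(0, 0) (53, 0) (53, 36) (0, 36)]
2. ⊥bis P8·P0 via (14.035,16.88): [(0, 18.789) (53, 11.58) (53, 36) (0, 36)]  |A|=1103.2198
3. ⊥bis P8·P1 via (18.79,18.67): [(0, 18.789) (16.2028, 16.5851) (40.2954, 36) (0, 36)]  |A|=530.5978
4. ⊥bis P8·P2 via (11.855,26.81): [(2.7145, 18.4198) (16.2028, 16.5851) (40.2954, 36) (21.8669, 36)]  |A|=315.0266
5. ⊥bis P8·P3 via (25.615,27.46): [(2.7145, 18.4198) (16.2028, 16.5851) (26.5612, 24.9324) (22.418, 36) (21.8669, 36)]  |A|=216.0968
6. ⊥bis P8·P4 via (13.15,25.805): [(3.3133, 18.3383) (16.2028, 16.5851) (26.5612, 24.9324) (23.3392, 33.5392)]  |A|=173.5448
7. ⊥bis P8·P5 via (21.33,24.945): [(19.9354, 30.9555) (3.3133, 18.3383) (16.2028, 16.5851) (22.1565, 21.3829)]  |A|=129.7101
8. ⊥bis P8·P6 via (20.425,23.27): [(20.5928, 28.1223) (19.9354, 30.9555) (3.3133, 18.3383) (16.2028, 16.5851) (20.3083, 19.8935)]  |A|=122.3175
9. ⊥bis P8·P7 via (21.205,28.805): [(20.5928, 28.1223) (20.1458, 30.0484) (19.594, 30.6964) (3.3133, 18.3383) (16.2028, 16.5851) (20.3083, 19.8935)]  |A|=122.1353
10. canonical 6-gon: [(20.5928, 28.1223) (20.1458, 30.0484) (19.594, 30.6964) (3.3133, 18.3383) (16.2028, 16.5851) (20.3083, 19.8935)]
11. shoelace: 122.1353

Area of P8's cell: 122.1353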